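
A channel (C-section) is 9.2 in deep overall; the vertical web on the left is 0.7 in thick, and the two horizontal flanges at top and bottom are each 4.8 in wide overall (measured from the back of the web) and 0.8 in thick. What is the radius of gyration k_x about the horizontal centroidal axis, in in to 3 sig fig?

k_x ≈ 3.52 in

Decompose the section into non-overlapping parts with the origin at the bottom-left of its bounding rectangle.
Web: 0.7 × 9.2, A = 6.44 in², y = 4.6 in, Ī = 45.423 in⁴.
Top flange (beyond web): 4.1 × 0.8, A = 3.28 in², y = 8.8 in, Ī = 0.17493 in⁴.
Bottom flange (beyond web): 4.1 × 0.8, A = 3.28 in², y = 0.4 in, Ī = 0.17493 in⁴.
By symmetry the centroid is at mid-height, ȳ = 4.6 in.
Transfer each piece to the horizontal centroidal axis using Ī + A·d² with d = y − 4.6:
  web: d = 0 in → contributes +45.423 in⁴
  top flange (beyond web): d = 4.2 in → contributes +58.034 in⁴
  bottom flange (beyond web): d = -4.2 in → contributes +58.034 in⁴
Total I = 161.49 in⁴.
Radius of gyration: k = √(I/A) = √(161.49 / 13) = 3.5245 in.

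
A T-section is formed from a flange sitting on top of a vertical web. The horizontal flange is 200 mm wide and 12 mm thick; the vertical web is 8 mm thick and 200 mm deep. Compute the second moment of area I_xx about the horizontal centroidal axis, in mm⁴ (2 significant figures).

Break the section into simple shapes (no overlaps), measuring from the bottom-left corner of the bounding box.
Flange: 200 × 12, A = 2 400 mm², y = 206 mm, Ī = 28 800 mm⁴.
Web: 8 × 200, A = 1 600 mm², y = 100 mm, Ī = 5 333 333 mm⁴.
Centroid: ȳ = ΣA·y / ΣA = 163.6 mm.
Transfer each piece to the horizontal centroidal axis using Ī + A·d² with d = y − 163.6:
  flange: d = 42.4 mm → contributes +4 343 424 mm⁴
  web: d = -63.6 mm → contributes +11 805 269 mm⁴
Total I = 16 148 693 mm⁴.

I_xx ≈ 1.6 × 10⁷ mm⁴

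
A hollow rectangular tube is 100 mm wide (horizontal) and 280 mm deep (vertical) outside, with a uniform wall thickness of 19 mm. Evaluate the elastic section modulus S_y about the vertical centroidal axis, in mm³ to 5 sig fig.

Decompose the section into non-overlapping parts with the origin at the bottom-left of its bounding rectangle.
Outer rectangle: 100 × 280, A = 28 000 mm², x = 50 mm, Ī = 23 333 333 mm⁴.
Inner void (subtracted): 62 × 242, A = 15 004 mm², x = 50 mm, Ī = 4 806 281 mm⁴.
By symmetry the centroid is at mid-width, x̄ = 50 mm.
All pieces are centred on the vertical centroidal axis, so I = ΣĪ (holes subtracted) = 18 527 052 mm⁴.
Extreme fibre distance c = 50 mm; S = I/c = 370 541 mm³.

S_y ≈ 3.7054 × 10⁵ mm³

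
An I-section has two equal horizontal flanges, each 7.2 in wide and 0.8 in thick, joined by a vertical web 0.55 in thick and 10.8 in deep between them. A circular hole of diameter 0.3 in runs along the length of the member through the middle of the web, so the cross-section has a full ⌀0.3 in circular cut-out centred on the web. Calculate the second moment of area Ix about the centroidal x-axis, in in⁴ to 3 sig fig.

Break the section into simple shapes (no overlaps), measuring from the bottom-left corner of the bounding box.
Bottom flange: 7.2 × 0.8, A = 5.76 in², y = 0.4 in, Ī = 0.3072 in⁴.
Web: 0.55 × 10.8, A = 5.94 in², y = 6.2 in, Ī = 57.737 in⁴.
Top flange: 7.2 × 0.8, A = 5.76 in², y = 12 in, Ī = 0.3072 in⁴.
Hole (subtracted): ⌀0.3, A = 0.070686 in², y = 6.2 in, Ī = 0.00039761 in⁴.
By symmetry the centroid is at mid-height, ȳ = 6.2 in.
Transfer each piece to the centroidal x-axis using Ī + A·d² with d = y − 6.2:
  bottom flange: d = -5.8 in → contributes +194.07 in⁴
  web: d = 0 in → contributes +57.737 in⁴
  top flange: d = 5.8 in → contributes +194.07 in⁴
  hole: d = 0 in → contributes −0.00039761 in⁴
Total I = 445.88 in⁴.

Ix ≈ 446 in⁴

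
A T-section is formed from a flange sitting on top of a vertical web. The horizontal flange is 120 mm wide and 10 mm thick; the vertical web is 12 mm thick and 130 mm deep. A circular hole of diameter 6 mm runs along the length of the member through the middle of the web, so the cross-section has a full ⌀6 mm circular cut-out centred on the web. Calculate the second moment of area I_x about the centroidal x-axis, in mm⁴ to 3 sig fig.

Break the section into simple shapes (no overlaps), measuring from the bottom-left corner of the bounding box.
Flange: 120 × 10, A = 1 200 mm², y = 135 mm, Ī = 10 000 mm⁴.
Web: 12 × 130, A = 1 560 mm², y = 65 mm, Ī = 2 197 000 mm⁴.
Hole (subtracted): ⌀6, A = 28.274 mm², y = 65 mm, Ī = 63.617 mm⁴.
Centroid: ȳ = ΣA·y / ΣA = 95.75 mm.
Transfer each piece to the centroidal x-axis using Ī + A·d² with d = y − 95.75:
  flange: d = 39.25 mm → contributes +1 858 694 mm⁴
  web: d = -30.75 mm → contributes +3 672 058 mm⁴
  hole: d = -30.75 mm → contributes −26 798 mm⁴
Total I = 5 503 954 mm⁴.

I_x ≈ 5.50 × 10⁶ mm⁴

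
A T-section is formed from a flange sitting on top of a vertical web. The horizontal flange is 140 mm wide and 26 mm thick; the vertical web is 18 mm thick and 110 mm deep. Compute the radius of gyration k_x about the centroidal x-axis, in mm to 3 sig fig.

k_x ≈ 38.0 mm

Break the section into simple shapes (no overlaps), measuring from the bottom-left corner of the bounding box.
Flange: 140 × 26, A = 3 640 mm², y = 123 mm, Ī = 205 053 mm⁴.
Web: 18 × 110, A = 1 980 mm², y = 55 mm, Ī = 1 996 500 mm⁴.
Centroid: ȳ = ΣA·y / ΣA = 99.043 mm.
Transfer each piece to the centroidal x-axis using Ī + A·d² with d = y − 99.043:
  flange: d = 23.957 mm → contributes +2 294 239 mm⁴
  web: d = -44.043 mm → contributes +5 837 224 mm⁴
Total I = 8 131 463 mm⁴.
Radius of gyration: k = √(I/A) = √(8 131 463 / 5 620) = 38.038 mm.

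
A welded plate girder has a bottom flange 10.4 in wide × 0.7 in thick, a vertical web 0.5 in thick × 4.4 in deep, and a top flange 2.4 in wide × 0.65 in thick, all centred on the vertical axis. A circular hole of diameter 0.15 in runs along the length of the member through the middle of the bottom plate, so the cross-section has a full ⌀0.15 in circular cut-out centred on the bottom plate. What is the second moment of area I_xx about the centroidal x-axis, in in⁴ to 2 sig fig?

I_xx ≈ 42 in⁴

Break the section into simple shapes (no overlaps), measuring from the bottom-left corner of the bounding box.
Bottom plate: 10.4 × 0.7, A = 7.28 in², y = 0.35 in, Ī = 0.2973 in⁴.
Web plate: 0.5 × 4.4, A = 2.2 in², y = 2.9 in, Ī = 3.549 in⁴.
Top plate: 2.4 × 0.65, A = 1.56 in², y = 5.425 in, Ī = 0.05493 in⁴.
Hole (subtracted): ⌀0.15, A = 0.01767 in², y = 0.35 in, Ī = 0.00002485 in⁴.
Centroid: ȳ = ΣA·y / ΣA = 1.577 in.
Transfer each piece to the centroidal x-axis using Ī + A·d² with d = y − 1.577:
  bottom plate: d = -1.227 in → contributes +11.26 in⁴
  web plate: d = 1.323 in → contributes +7.399 in⁴
  top plate: d = 3.848 in → contributes +23.15 in⁴
  hole: d = -1.227 in → contributes −0.02664 in⁴
Total I = 41.78 in⁴.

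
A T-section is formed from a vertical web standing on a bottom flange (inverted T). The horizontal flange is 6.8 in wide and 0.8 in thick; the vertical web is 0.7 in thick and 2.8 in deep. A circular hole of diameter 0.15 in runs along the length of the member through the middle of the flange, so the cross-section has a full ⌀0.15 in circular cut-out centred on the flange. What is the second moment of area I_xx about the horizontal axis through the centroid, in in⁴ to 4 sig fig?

Break the section into simple shapes (no overlaps), measuring from the bottom-left corner of the bounding box.
Flange: 6.8 × 0.8, A = 5.44 in², y = 0.4 in, Ī = 0.290133 in⁴.
Web: 0.7 × 2.8, A = 1.96 in², y = 2.2 in, Ī = 1.28053 in⁴.
Hole (subtracted): ⌀0.15, A = 0.0176715 in², y = 0.4 in, Ī = 0.0000248505 in⁴.
Centroid: ȳ = ΣA·y / ΣA = 0.877898 in.
Transfer each piece to the horizontal axis through the centroid using Ī + A·d² with d = y − 0.877898:
  flange: d = -0.477898 in → contributes +1.53256 in⁴
  web: d = 1.3221 in → contributes +4.70652 in⁴
  hole: d = -0.477898 in → contributes −0.00406077 in⁴
Total I = 6.23502 in⁴.

I_xx ≈ 6.235 in⁴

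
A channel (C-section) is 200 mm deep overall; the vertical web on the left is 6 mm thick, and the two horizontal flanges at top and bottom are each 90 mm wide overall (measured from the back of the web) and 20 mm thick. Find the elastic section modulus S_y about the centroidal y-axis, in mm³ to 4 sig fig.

Decompose the section into non-overlapping parts with the origin at the bottom-left of its bounding rectangle.
Web: 6 × 200, A = 1 200 mm², x = 3 mm, Ī = 3 600 mm⁴.
Top flange (beyond web): 84 × 20, A = 1 680 mm², x = 48 mm, Ī = 987 840 mm⁴.
Bottom flange (beyond web): 84 × 20, A = 1 680 mm², x = 48 mm, Ī = 987 840 mm⁴.
Centroid: x̄ = ΣA·x / ΣA = 36.1579 mm.
Transfer each piece to the centroidal y-axis using Ī + A·d² with d = x − 36.1579:
  web: d = -33.1579 mm → contributes +1 322 935 mm⁴
  top flange (beyond web): d = 11.8421 mm → contributes +1 223 436 mm⁴
  bottom flange (beyond web): d = 11.8421 mm → contributes +1 223 436 mm⁴
Total I = 3 769 806 mm⁴.
Extreme fibre distance c = 53.8421 mm; S = I/c = 70 016 mm³.

S_y ≈ 7.002 × 10⁴ mm³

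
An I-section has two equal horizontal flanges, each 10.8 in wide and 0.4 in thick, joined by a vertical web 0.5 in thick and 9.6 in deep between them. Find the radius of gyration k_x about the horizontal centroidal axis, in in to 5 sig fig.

Break the section into simple shapes (no overlaps), measuring from the bottom-left corner of the bounding box.
Bottom flange: 10.8 × 0.4, A = 4.32 in², y = 0.2 in, Ī = 0.0576 in⁴.
Web: 0.5 × 9.6, A = 4.8 in², y = 5.2 in, Ī = 36.864 in⁴.
Top flange: 10.8 × 0.4, A = 4.32 in², y = 10.2 in, Ī = 0.0576 in⁴.
By symmetry the centroid is at mid-height, ȳ = 5.2 in.
Transfer each piece to the horizontal centroidal axis using Ī + A·d² with d = y − 5.2:
  bottom flange: d = -5 in → contributes +108.0576 in⁴
  web: d = 0 in → contributes +36.864 in⁴
  top flange: d = 5 in → contributes +108.0576 in⁴
Total I = 252.9792 in⁴.
Radius of gyration: k = √(I/A) = √(252.9792 / 13.44) = 4.338532 in.

k_x ≈ 4.3385 in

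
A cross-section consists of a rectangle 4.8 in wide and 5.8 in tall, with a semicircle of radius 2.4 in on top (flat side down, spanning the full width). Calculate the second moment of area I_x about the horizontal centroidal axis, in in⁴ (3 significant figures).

I_x ≈ 187 in⁴

Split into non-overlapping primitives; take the origin at the lower-left of the bounding box.
Rectangular body: 4.8 × 5.8, A = 27.84 in², y = 2.9 in, Ī = 78.045 in⁴.
Semicircular cap: semicircle r = 2.4, A = 9.0478 in², y = 6.8186 in, Ī = 3.6415 in⁴.
Centroid: ȳ = ΣA·y / ΣA = 3.8611 in.
Transfer each piece to the horizontal centroidal axis using Ī + A·d² with d = y − 3.8611:
  rectangular body: d = -0.96115 in → contributes +103.76 in⁴
  semicircular cap: d = 2.9574 in → contributes +82.778 in⁴
Total I = 186.54 in⁴.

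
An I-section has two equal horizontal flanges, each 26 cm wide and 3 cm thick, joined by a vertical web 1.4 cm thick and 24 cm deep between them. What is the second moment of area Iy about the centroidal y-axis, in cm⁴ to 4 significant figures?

Iy ≈ 8793 cm⁴

Split into non-overlapping primitives; take the origin at the lower-left of the bounding box.
Bottom flange: 26 × 3, A = 78 cm², x = 13 cm, Ī = 4 394 cm⁴.
Web: 1.4 × 24, A = 33.6 cm², x = 13 cm, Ī = 5.488 cm⁴.
Top flange: 26 × 3, A = 78 cm², x = 13 cm, Ī = 4 394 cm⁴.
By symmetry the centroid is at mid-width, x̄ = 13 cm.
All pieces are centred on the centroidal y-axis, so I = ΣĪ = 8793.49 cm⁴.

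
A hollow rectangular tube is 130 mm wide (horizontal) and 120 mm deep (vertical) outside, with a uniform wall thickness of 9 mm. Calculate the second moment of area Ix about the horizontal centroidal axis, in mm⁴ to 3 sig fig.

Split into non-overlapping primitives; take the origin at the lower-left of the bounding box.
Outer rectangle: 130 × 120, A = 15 600 mm², y = 60 mm, Ī = 18 720 000 mm⁴.
Inner void (subtracted): 112 × 102, A = 11 424 mm², y = 60 mm, Ī = 9 904 608 mm⁴.
By symmetry the centroid is at mid-height, ȳ = 60 mm.
All pieces are centred on the horizontal centroidal axis, so I = ΣĪ (holes subtracted) = 8 815 392 mm⁴.

Ix ≈ 8.82 × 10⁶ mm⁴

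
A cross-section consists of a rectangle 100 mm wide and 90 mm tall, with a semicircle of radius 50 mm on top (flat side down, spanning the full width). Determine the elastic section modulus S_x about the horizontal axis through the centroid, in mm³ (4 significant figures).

S_x ≈ 2.504 × 10⁵ mm³

Decompose the section into non-overlapping parts with the origin at the bottom-left of its bounding rectangle.
Rectangular body: 100 × 90, A = 9 000 mm², y = 45 mm, Ī = 6 075 000 mm⁴.
Semicircular cap: semicircle r = 50, A = 3926.99 mm², y = 111.221 mm, Ī = 685 981 mm⁴.
Centroid: ȳ = ΣA·y / ΣA = 65.1167 mm.
Transfer each piece to the horizontal axis through the centroid using Ī + A·d² with d = y − 65.1167:
  rectangular body: d = -20.1167 mm → contributes +9 717 121 mm⁴
  semicircular cap: d = 46.104 mm → contributes +9 033 108 mm⁴
Total I = 18 750 229 mm⁴.
Extreme fibre distance c = 74.8833 mm; S = I/c = 250 393 mm³.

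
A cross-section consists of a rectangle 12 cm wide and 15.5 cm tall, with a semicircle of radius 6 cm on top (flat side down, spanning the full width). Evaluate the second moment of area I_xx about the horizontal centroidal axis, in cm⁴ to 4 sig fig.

Split into non-overlapping primitives; take the origin at the lower-left of the bounding box.
Rectangular body: 12 × 15.5, A = 186 cm², y = 7.75 cm, Ī = 3723.88 cm⁴.
Semicircular cap: semicircle r = 6, A = 56.5487 cm², y = 18.0465 cm, Ī = 142.245 cm⁴.
Centroid: ȳ = ΣA·y / ΣA = 10.1506 cm.
Transfer each piece to the horizontal centroidal axis using Ī + A·d² with d = y − 10.1506:
  rectangular body: d = -2.40056 cm → contributes +4795.73 cm⁴
  semicircular cap: d = 7.89592 cm → contributes +3667.8 cm⁴
Total I = 8463.54 cm⁴.

I_xx ≈ 8464 cm⁴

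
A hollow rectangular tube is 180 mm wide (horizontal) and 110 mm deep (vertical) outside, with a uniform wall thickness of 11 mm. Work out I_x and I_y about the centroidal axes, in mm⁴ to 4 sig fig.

Treat the section as a set of non-overlapping primitives; coordinates are from the bounding-box lower-left.
Outer rectangle: 180 × 110, A = 19 800 mm², y = 55 mm, Ī = 19 965 000 mm⁴.
Inner void (subtracted): 158 × 88, A = 13 904 mm², y = 55 mm, Ī = 8 972 715 mm⁴.
By symmetry the centroid is at mid-height, ȳ = 55 mm.
All pieces are centred on the centroidal x-axis, so I = ΣĪ (holes subtracted) = 10 992 285 mm⁴.
Repeating about the centroidal y-axis gives I_y = 24 535 045 mm⁴.

I_x ≈ 1.099 × 10⁷ mm⁴, I_y ≈ 2.454 × 10⁷ mm⁴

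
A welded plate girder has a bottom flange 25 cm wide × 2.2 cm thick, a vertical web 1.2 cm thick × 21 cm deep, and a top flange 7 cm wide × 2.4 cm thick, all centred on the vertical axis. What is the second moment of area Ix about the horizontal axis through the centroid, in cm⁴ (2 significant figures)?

Break the section into simple shapes (no overlaps), measuring from the bottom-left corner of the bounding box.
Bottom plate: 25 × 2.2, A = 55 cm², y = 1.1 cm, Ī = 22.18 cm⁴.
Web plate: 1.2 × 21, A = 25.2 cm², y = 12.7 cm, Ī = 926.1 cm⁴.
Top plate: 7 × 2.4, A = 16.8 cm², y = 24.4 cm, Ī = 8.064 cm⁴.
Centroid: ȳ = ΣA·y / ΣA = 8.149 cm.
Transfer each piece to the horizontal axis through the centroid using Ī + A·d² with d = y − 8.149:
  bottom plate: d = -7.049 cm → contributes +2 755 cm⁴
  web plate: d = 4.551 cm → contributes +1 448 cm⁴
  top plate: d = 16.25 cm → contributes +4 445 cm⁴
Total I = 8 648 cm⁴.

Ix ≈ 8600 cm⁴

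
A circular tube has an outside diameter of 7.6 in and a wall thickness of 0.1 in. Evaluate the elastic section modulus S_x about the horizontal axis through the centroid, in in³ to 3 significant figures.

Treat the section as a set of non-overlapping primitives; coordinates are from the bounding-box lower-left.
Outer circle: ⌀7.6, A = 45.365 in², y = 3.8 in, Ī = 163.77 in⁴.
Bore (subtracted): ⌀7.4, A = 43.008 in², y = 3.8 in, Ī = 147.2 in⁴.
By symmetry the centroid is at mid-height, ȳ = 3.8 in.
All pieces are centred on the horizontal axis through the centroid, so I = ΣĪ (holes subtracted) = 16.57 in⁴.
Extreme fibre distance c = 3.8 in; S = I/c = 4.3605 in³.

S_x ≈ 4.36 in³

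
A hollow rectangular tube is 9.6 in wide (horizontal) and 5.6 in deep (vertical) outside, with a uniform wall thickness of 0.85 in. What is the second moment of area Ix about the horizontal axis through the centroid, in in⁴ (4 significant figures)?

Decompose the section into non-overlapping parts with the origin at the bottom-left of its bounding rectangle.
Outer rectangle: 9.6 × 5.6, A = 53.76 in², y = 2.8 in, Ī = 140.493 in⁴.
Inner void (subtracted): 7.9 × 3.9, A = 30.81 in², y = 2.8 in, Ī = 39.0517 in⁴.
By symmetry the centroid is at mid-height, ȳ = 2.8 in.
All pieces are centred on the horizontal axis through the centroid, so I = ΣĪ (holes subtracted) = 101.441 in⁴.

Ix ≈ 101.4 in⁴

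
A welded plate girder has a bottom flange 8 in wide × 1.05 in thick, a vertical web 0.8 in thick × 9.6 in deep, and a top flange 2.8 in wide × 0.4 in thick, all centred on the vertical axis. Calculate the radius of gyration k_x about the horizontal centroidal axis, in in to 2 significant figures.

Break the section into simple shapes (no overlaps), measuring from the bottom-left corner of the bounding box.
Bottom plate: 8 × 1.05, A = 8.4 in², y = 0.525 in, Ī = 0.7718 in⁴.
Web plate: 0.8 × 9.6, A = 7.68 in², y = 5.85 in, Ī = 58.98 in⁴.
Top plate: 2.8 × 0.4, A = 1.12 in², y = 10.85 in, Ī = 0.01493 in⁴.
Centroid: ȳ = ΣA·y / ΣA = 3.575 in.
Transfer each piece to the horizontal centroidal axis using Ī + A·d² with d = y − 3.575:
  bottom plate: d = -3.05 in → contributes +78.91 in⁴
  web plate: d = 2.275 in → contributes +98.73 in⁴
  top plate: d = 7.275 in → contributes +59.29 in⁴
Total I = 236.9 in⁴.
Radius of gyration: k = √(I/A) = √(236.9 / 17.2) = 3.712 in.

k_x ≈ 3.7 in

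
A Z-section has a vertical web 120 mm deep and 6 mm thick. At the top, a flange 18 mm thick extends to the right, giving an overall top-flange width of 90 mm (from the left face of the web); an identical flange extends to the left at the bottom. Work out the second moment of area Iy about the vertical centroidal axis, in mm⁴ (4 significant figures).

Decompose the section into non-overlapping parts with the origin at the bottom-left of its bounding rectangle.
Web: 6 × 120, A = 720 mm², x = 87 mm, Ī = 2 160 mm⁴.
Top flange (beyond web): 84 × 18, A = 1 512 mm², x = 132 mm, Ī = 889 056 mm⁴.
Bottom flange (beyond web): 84 × 18, A = 1 512 mm², x = 42 mm, Ī = 889 056 mm⁴.
Centroid: x̄ = ΣA·x / ΣA = 87 mm.
Transfer each piece to the vertical centroidal axis using Ī + A·d² with d = x − 87:
  web: d = 0 mm → contributes +2 160 mm⁴
  top flange (beyond web): d = 45 mm → contributes +3 950 856 mm⁴
  bottom flange (beyond web): d = -45 mm → contributes +3 950 856 mm⁴
Total I = 7 903 872 mm⁴.

Iy ≈ 7.904 × 10⁶ mm⁴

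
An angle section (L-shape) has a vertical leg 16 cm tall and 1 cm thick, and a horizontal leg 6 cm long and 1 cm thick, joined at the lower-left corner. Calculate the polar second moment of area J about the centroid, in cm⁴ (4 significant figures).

J ≈ 602.1 cm⁴

Decompose the section into non-overlapping parts with the origin at the bottom-left of its bounding rectangle.
Vertical leg: 1 × 16, A = 16 cm², y = 8 cm, Ī = 341.333 cm⁴.
Horizontal leg (remainder): 5 × 1, A = 5 cm², y = 0.5 cm, Ī = 0.416667 cm⁴.
Centroid: ȳ = ΣA·y / ΣA = 6.21429 cm.
Transfer each piece to the centroidal x-axis using Ī + A·d² with d = y − 6.21429:
  vertical leg: d = 1.78571 cm → contributes +392.354 cm⁴
  horizontal leg (remainder): d = -5.71429 cm → contributes +163.682 cm⁴
Total I = 556.036 cm⁴.
For the y-axis: x̄ = 1.21429 cm.
Repeating about the centroidal y-axis gives I_y = 46.0357 cm⁴.
Polar second moment: J = I_x + I_y = 602.071 cm⁴.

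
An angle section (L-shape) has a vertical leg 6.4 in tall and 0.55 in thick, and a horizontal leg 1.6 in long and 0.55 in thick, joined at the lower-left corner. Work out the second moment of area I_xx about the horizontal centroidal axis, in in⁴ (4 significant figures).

I_xx ≈ 16.27 in⁴

Break the section into simple shapes (no overlaps), measuring from the bottom-left corner of the bounding box.
Vertical leg: 0.55 × 6.4, A = 3.52 in², y = 3.2 in, Ī = 12.0149 in⁴.
Horizontal leg (remainder): 1.05 × 0.55, A = 0.5775 in², y = 0.275 in, Ī = 0.0145578 in⁴.
Centroid: ȳ = ΣA·y / ΣA = 2.78775 in.
Transfer each piece to the horizontal centroidal axis using Ī + A·d² with d = y − 2.78775:
  vertical leg: d = 0.412248 in → contributes +12.6132 in⁴
  horizontal leg (remainder): d = -2.51275 in → contributes +3.66085 in⁴
Total I = 16.274 in⁴.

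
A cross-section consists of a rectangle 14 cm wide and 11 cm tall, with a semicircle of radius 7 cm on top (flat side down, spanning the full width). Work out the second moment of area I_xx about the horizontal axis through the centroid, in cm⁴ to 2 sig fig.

Split into non-overlapping primitives; take the origin at the lower-left of the bounding box.
Rectangular body: 14 × 11, A = 154 cm², y = 5.5 cm, Ī = 1 553 cm⁴.
Semicircular cap: semicircle r = 7, A = 76.97 cm², y = 13.97 cm, Ī = 263.5 cm⁴.
Centroid: ȳ = ΣA·y / ΣA = 8.323 cm.
Transfer each piece to the horizontal axis through the centroid using Ī + A·d² with d = y − 8.323:
  rectangular body: d = -2.823 cm → contributes +2 780 cm⁴
  semicircular cap: d = 5.648 cm → contributes +2 719 cm⁴
Total I = 5 499 cm⁴.

I_xx ≈ 5500 cm⁴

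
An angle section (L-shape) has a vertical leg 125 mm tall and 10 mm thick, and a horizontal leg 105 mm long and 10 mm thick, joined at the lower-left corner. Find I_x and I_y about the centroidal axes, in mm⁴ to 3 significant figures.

Break the section into simple shapes (no overlaps), measuring from the bottom-left corner of the bounding box.
Vertical leg: 10 × 125, A = 1 250 mm², y = 62.5 mm, Ī = 1 627 604 mm⁴.
Horizontal leg (remainder): 95 × 10, A = 950 mm², y = 5 mm, Ī = 7916.7 mm⁴.
Centroid: ȳ = ΣA·y / ΣA = 37.67 mm.
Transfer each piece to the centroidal x-axis using Ī + A·d² with d = y − 37.67:
  vertical leg: d = 24.83 mm → contributes +2 398 237 mm⁴
  horizontal leg (remainder): d = -32.67 mm → contributes +1 021 907 mm⁴
Total I = 3 420 144 mm⁴.
For the y-axis: x̄ = 27.67 mm.
Repeating about the centroidal y-axis gives I_y = 2 212 644 mm⁴.

I_x ≈ 3.42 × 10⁶ mm⁴, I_y ≈ 2.21 × 10⁶ mm⁴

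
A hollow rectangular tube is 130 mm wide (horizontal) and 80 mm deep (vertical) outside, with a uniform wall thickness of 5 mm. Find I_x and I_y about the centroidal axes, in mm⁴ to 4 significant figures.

Decompose the section into non-overlapping parts with the origin at the bottom-left of its bounding rectangle.
Outer rectangle: 130 × 80, A = 10 400 mm², y = 40 mm, Ī = 5 546 667 mm⁴.
Inner void (subtracted): 120 × 70, A = 8 400 mm², y = 40 mm, Ī = 3 430 000 mm⁴.
By symmetry the centroid is at mid-height, ȳ = 40 mm.
All pieces are centred on the centroidal x-axis, so I = ΣĪ (holes subtracted) = 2 116 667 mm⁴.
Repeating about the centroidal y-axis gives I_y = 4 566 667 mm⁴.

I_x ≈ 2.117 × 10⁶ mm⁴, I_y ≈ 4.567 × 10⁶ mm⁴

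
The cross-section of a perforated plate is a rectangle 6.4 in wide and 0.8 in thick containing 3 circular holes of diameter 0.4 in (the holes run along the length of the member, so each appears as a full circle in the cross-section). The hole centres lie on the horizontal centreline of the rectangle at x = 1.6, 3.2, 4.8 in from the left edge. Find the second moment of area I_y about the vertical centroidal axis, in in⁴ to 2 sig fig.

I_y ≈ 17 in⁴

Break the section into simple shapes (no overlaps), measuring from the bottom-left corner of the bounding box.
Plate: 6.4 × 0.8, A = 5.12 in², x = 3.2 in, Ī = 17.48 in⁴.
Hole 1 (subtracted): ⌀0.4, A = 0.1257 in², x = 1.6 in, Ī = 0.001257 in⁴.
Hole 2 (subtracted): ⌀0.4, A = 0.1257 in², x = 3.2 in, Ī = 0.001257 in⁴.
Hole 3 (subtracted): ⌀0.4, A = 0.1257 in², x = 4.8 in, Ī = 0.001257 in⁴.
By symmetry the centroid is at mid-width, x̄ = 3.2 in.
Transfer each piece to the vertical centroidal axis using Ī + A·d² with d = x − 3.2:
  plate: d = 0 in → contributes +17.48 in⁴
  hole 1: d = -1.6 in → contributes −0.323 in⁴
  hole 2: d = 0 in → contributes −0.001257 in⁴
  hole 3: d = 1.6 in → contributes −0.323 in⁴
Total I = 16.83 in⁴.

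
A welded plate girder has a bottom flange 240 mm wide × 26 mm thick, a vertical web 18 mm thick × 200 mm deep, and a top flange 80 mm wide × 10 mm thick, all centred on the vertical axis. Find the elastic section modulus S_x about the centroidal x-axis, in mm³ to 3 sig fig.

Break the section into simple shapes (no overlaps), measuring from the bottom-left corner of the bounding box.
Bottom plate: 240 × 26, A = 6 240 mm², y = 13 mm, Ī = 351 520 mm⁴.
Web plate: 18 × 200, A = 3 600 mm², y = 126 mm, Ī = 12 000 000 mm⁴.
Top plate: 80 × 10, A = 800 mm², y = 231 mm, Ī = 6666.7 mm⁴.
Centroid: ȳ = ΣA·y / ΣA = 67.624 mm.
Transfer each piece to the centroidal x-axis using Ī + A·d² with d = y − 67.624:
  bottom plate: d = -54.624 mm → contributes +18 970 357 mm⁴
  web plate: d = 58.376 mm → contributes +24 267 901 mm⁴
  top plate: d = 163.38 mm → contributes +21 360 025 mm⁴
Total I = 64 598 283 mm⁴.
Extreme fibre distance c = 168.38 mm; S = I/c = 383 655 mm³.

S_x ≈ 3.84 × 10⁵ mm³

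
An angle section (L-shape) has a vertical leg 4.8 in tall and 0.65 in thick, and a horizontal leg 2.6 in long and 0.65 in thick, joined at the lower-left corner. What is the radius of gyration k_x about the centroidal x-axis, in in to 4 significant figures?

Decompose the section into non-overlapping parts with the origin at the bottom-left of its bounding rectangle.
Vertical leg: 0.65 × 4.8, A = 3.12 in², y = 2.4 in, Ī = 5.9904 in⁴.
Horizontal leg (remainder): 1.95 × 0.65, A = 1.2675 in², y = 0.325 in, Ī = 0.0446266 in⁴.
Centroid: ȳ = ΣA·y / ΣA = 1.80056 in.
Transfer each piece to the centroidal x-axis using Ī + A·d² with d = y − 1.80056:
  vertical leg: d = 0.599444 in → contributes +7.11152 in⁴
  horizontal leg (remainder): d = -1.47556 in → contributes +2.80431 in⁴
Total I = 9.91583 in⁴.
Radius of gyration: k = √(I/A) = √(9.91583 / 4.3875) = 1.50334 in.

k_x ≈ 1.503 in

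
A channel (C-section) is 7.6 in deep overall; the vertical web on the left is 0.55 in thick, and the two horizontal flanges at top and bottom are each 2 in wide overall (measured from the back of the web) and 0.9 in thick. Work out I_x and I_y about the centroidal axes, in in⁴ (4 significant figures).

Decompose the section into non-overlapping parts with the origin at the bottom-left of its bounding rectangle.
Web: 0.55 × 7.6, A = 4.18 in², y = 3.8 in, Ī = 20.1197 in⁴.
Top flange (beyond web): 1.45 × 0.9, A = 1.305 in², y = 7.15 in, Ī = 0.0880875 in⁴.
Bottom flange (beyond web): 1.45 × 0.9, A = 1.305 in², y = 0.45 in, Ī = 0.0880875 in⁴.
By symmetry the centroid is at mid-height, ȳ = 3.8 in.
Transfer each piece to the centroidal x-axis using Ī + A·d² with d = y − 3.8:
  web: d = 0 in → contributes +20.1197 in⁴
  top flange (beyond web): d = 3.35 in → contributes +14.7335 in⁴
  bottom flange (beyond web): d = -3.35 in → contributes +14.7335 in⁴
Total I = 49.5866 in⁴.
For the y-axis: x̄ = 0.659389 in.
Repeating about the centroidal y-axis gives I_y = 2.16941 in⁴.

I_x ≈ 49.59 in⁴, I_y ≈ 2.169 in⁴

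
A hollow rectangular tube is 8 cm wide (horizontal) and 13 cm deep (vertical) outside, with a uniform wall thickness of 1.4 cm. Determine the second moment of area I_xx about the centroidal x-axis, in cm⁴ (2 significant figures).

I_xx ≈ 1000 cm⁴

Decompose the section into non-overlapping parts with the origin at the bottom-left of its bounding rectangle.
Outer rectangle: 8 × 13, A = 104 cm², y = 6.5 cm, Ī = 1 465 cm⁴.
Inner void (subtracted): 5.2 × 10.2, A = 53.04 cm², y = 6.5 cm, Ī = 459.9 cm⁴.
By symmetry the centroid is at mid-height, ȳ = 6.5 cm.
All pieces are centred on the centroidal x-axis, so I = ΣĪ (holes subtracted) = 1 005 cm⁴.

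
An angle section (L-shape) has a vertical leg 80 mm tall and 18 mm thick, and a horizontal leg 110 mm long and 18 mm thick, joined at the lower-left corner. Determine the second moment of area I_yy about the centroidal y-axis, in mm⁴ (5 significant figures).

I_yy ≈ 3.5369 × 10⁶ mm⁴

Break the section into simple shapes (no overlaps), measuring from the bottom-left corner of the bounding box.
Vertical leg: 18 × 80, A = 1 440 mm², x = 9 mm, Ī = 38 880 mm⁴.
Horizontal leg (remainder): 92 × 18, A = 1 656 mm², x = 64 mm, Ī = 1 168 032 mm⁴.
Centroid: x̄ = ΣA·x / ΣA = 38.4186 mm.
Transfer each piece to the centroidal y-axis using Ī + A·d² with d = x − 38.4186:
  vertical leg: d = -29.4186 mm → contributes +1 285 134 mm⁴
  horizontal leg (remainder): d = 25.5814 mm → contributes +2 251 731 mm⁴
Total I = 3 536 865 mm⁴.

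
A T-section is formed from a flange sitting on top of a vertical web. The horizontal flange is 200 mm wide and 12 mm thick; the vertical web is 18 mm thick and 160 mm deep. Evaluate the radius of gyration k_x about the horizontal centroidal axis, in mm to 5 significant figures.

Split into non-overlapping primitives; take the origin at the lower-left of the bounding box.
Flange: 200 × 12, A = 2 400 mm², y = 166 mm, Ī = 28 800 mm⁴.
Web: 18 × 160, A = 2 880 mm², y = 80 mm, Ī = 6 144 000 mm⁴.
Centroid: ȳ = ΣA·y / ΣA = 119.0909 mm.
Transfer each piece to the horizontal centroidal axis using Ī + A·d² with d = y − 119.0909:
  flange: d = 46.90909 mm → contributes +5 309 911 mm⁴
  web: d = -39.09091 mm → contributes +10 544 926 mm⁴
Total I = 15 854 836 mm⁴.
Radius of gyration: k = √(I/A) = √(15 854 836 / 5 280) = 54.7979 mm.

k_x ≈ 54.798 mm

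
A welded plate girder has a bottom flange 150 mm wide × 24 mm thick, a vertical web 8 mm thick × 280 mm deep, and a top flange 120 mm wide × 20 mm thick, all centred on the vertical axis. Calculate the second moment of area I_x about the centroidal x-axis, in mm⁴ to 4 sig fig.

I_x ≈ 1.478 × 10⁸ mm⁴

Treat the section as a set of non-overlapping primitives; coordinates are from the bounding-box lower-left.
Bottom plate: 150 × 24, A = 3 600 mm², y = 12 mm, Ī = 172 800 mm⁴.
Web plate: 8 × 280, A = 2 240 mm², y = 164 mm, Ī = 14 634 667 mm⁴.
Top plate: 120 × 20, A = 2 400 mm², y = 314 mm, Ī = 80 000 mm⁴.
Centroid: ȳ = ΣA·y / ΣA = 141.282 mm.
Transfer each piece to the centroidal x-axis using Ī + A·d² with d = y − 141.282:
  bottom plate: d = -129.282 mm → contributes +60 342 192 mm⁴
  web plate: d = 22.7184 mm → contributes +15 790 793 mm⁴
  top plate: d = 172.718 mm → contributes +71 675 988 mm⁴
Total I = 147 808 973 mm⁴.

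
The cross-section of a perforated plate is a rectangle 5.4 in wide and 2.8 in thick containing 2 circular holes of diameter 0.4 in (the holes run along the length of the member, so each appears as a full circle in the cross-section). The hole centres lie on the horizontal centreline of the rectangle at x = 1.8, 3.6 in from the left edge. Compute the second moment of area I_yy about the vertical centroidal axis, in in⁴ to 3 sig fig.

I_yy ≈ 36.5 in⁴

Break the section into simple shapes (no overlaps), measuring from the bottom-left corner of the bounding box.
Plate: 5.4 × 2.8, A = 15.12 in², x = 2.7 in, Ī = 36.742 in⁴.
Hole 1 (subtracted): ⌀0.4, A = 0.12566 in², x = 1.8 in, Ī = 0.0012566 in⁴.
Hole 2 (subtracted): ⌀0.4, A = 0.12566 in², x = 3.6 in, Ī = 0.0012566 in⁴.
By symmetry the centroid is at mid-width, x̄ = 2.7 in.
Transfer each piece to the vertical centroidal axis using Ī + A·d² with d = x − 2.7:
  plate: d = 0 in → contributes +36.742 in⁴
  hole 1: d = -0.9 in → contributes −0.10304 in⁴
  hole 2: d = 0.9 in → contributes −0.10304 in⁴
Total I = 36.536 in⁴.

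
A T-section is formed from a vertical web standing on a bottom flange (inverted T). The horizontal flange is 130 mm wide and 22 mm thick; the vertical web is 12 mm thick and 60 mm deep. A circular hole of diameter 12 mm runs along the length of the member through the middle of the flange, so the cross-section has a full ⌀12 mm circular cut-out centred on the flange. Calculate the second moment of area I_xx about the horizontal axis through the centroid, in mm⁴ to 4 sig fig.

I_xx ≈ 1.289 × 10⁶ mm⁴

Split into non-overlapping primitives; take the origin at the lower-left of the bounding box.
Flange: 130 × 22, A = 2 860 mm², y = 11 mm, Ī = 115 353 mm⁴.
Web: 12 × 60, A = 720 mm², y = 52 mm, Ī = 216 000 mm⁴.
Hole (subtracted): ⌀12, A = 113.097 mm², y = 11 mm, Ī = 1017.88 mm⁴.
Centroid: ȳ = ΣA·y / ΣA = 19.5148 mm.
Transfer each piece to the horizontal axis through the centroid using Ī + A·d² with d = y − 19.5148:
  flange: d = -8.5148 mm → contributes +322 709 mm⁴
  web: d = 32.4852 mm → contributes +975 807 mm⁴
  hole: d = -8.5148 mm → contributes −9217.65 mm⁴
Total I = 1 289 298 mm⁴.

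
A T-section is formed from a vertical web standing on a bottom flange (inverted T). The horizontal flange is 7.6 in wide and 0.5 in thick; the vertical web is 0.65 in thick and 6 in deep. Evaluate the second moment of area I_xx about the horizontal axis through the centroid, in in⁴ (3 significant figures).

Treat the section as a set of non-overlapping primitives; coordinates are from the bounding-box lower-left.
Flange: 7.6 × 0.5, A = 3.8 in², y = 0.25 in, Ī = 0.079167 in⁴.
Web: 0.65 × 6, A = 3.9 in², y = 3.5 in, Ī = 11.7 in⁴.
Centroid: ȳ = ΣA·y / ΣA = 1.8961 in.
Transfer each piece to the horizontal axis through the centroid using Ī + A·d² with d = y − 1.8961:
  flange: d = -1.6461 in → contributes +10.376 in⁴
  web: d = 1.6039 in → contributes +21.733 in⁴
Total I = 32.109 in⁴.

I_xx ≈ 32.1 in⁴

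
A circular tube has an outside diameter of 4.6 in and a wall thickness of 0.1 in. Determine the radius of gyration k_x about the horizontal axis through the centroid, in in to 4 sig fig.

k_x ≈ 1.591 in

Decompose the section into non-overlapping parts with the origin at the bottom-left of its bounding rectangle.
Outer circle: ⌀4.6, A = 16.619 in², y = 2.3 in, Ī = 21.9787 in⁴.
Bore (subtracted): ⌀4.4, A = 15.2053 in², y = 2.3 in, Ī = 18.3984 in⁴.
By symmetry the centroid is at mid-height, ȳ = 2.3 in.
All pieces are centred on the horizontal axis through the centroid, so I = ΣĪ (holes subtracted) = 3.58024 in⁴.
Radius of gyration: k = √(I/A) = √(3.58024 / 1.41372) = 1.59138 in.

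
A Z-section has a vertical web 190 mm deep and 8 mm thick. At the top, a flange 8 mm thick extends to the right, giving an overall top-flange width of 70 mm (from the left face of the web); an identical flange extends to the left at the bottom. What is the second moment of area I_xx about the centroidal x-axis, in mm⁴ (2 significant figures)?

Split into non-overlapping primitives; take the origin at the lower-left of the bounding box.
Web: 8 × 190, A = 1 520 mm², y = 95 mm, Ī = 4 572 667 mm⁴.
Top flange (beyond web): 62 × 8, A = 496 mm², y = 186 mm, Ī = 2 645 mm⁴.
Bottom flange (beyond web): 62 × 8, A = 496 mm², y = 4 mm, Ī = 2 645 mm⁴.
Centroid: ȳ = ΣA·y / ΣA = 95 mm.
Transfer each piece to the centroidal x-axis using Ī + A·d² with d = y − 95:
  web: d = 0 mm → contributes +4 572 667 mm⁴
  top flange (beyond web): d = 91 mm → contributes +4 110 021 mm⁴
  bottom flange (beyond web): d = -91 mm → contributes +4 110 021 mm⁴
Total I = 12 792 709 mm⁴.

I_xx ≈ 1.3 × 10⁷ mm⁴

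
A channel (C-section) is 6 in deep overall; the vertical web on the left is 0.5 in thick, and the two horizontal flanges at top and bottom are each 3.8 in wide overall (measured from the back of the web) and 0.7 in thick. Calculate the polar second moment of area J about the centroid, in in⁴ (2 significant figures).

Treat the section as a set of non-overlapping primitives; coordinates are from the bounding-box lower-left.
Web: 0.5 × 6, A = 3 in², y = 3 in, Ī = 9 in⁴.
Top flange (beyond web): 3.3 × 0.7, A = 2.31 in², y = 5.65 in, Ī = 0.09433 in⁴.
Bottom flange (beyond web): 3.3 × 0.7, A = 2.31 in², y = 0.35 in, Ī = 0.09433 in⁴.
By symmetry the centroid is at mid-height, ȳ = 3 in.
Transfer each piece to the centroidal x-axis using Ī + A·d² with d = y − 3:
  web: d = 0 in → contributes +9 in⁴
  top flange (beyond web): d = 2.65 in → contributes +16.32 in⁴
  bottom flange (beyond web): d = -2.65 in → contributes +16.32 in⁴
Total I = 41.63 in⁴.
For the y-axis: x̄ = 1.402 in.
Repeating about the centroidal y-axis gives I_y = 10.82 in⁴.
Polar second moment: J = I_x + I_y = 52.45 in⁴.

J ≈ 52 in⁴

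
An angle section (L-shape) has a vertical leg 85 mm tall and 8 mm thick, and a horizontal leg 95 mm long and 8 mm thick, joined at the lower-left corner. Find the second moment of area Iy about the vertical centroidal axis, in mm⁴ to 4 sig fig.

Iy ≈ 1.219 × 10⁶ mm⁴

Split into non-overlapping primitives; take the origin at the lower-left of the bounding box.
Vertical leg: 8 × 85, A = 680 mm², x = 4 mm, Ī = 3626.67 mm⁴.
Horizontal leg (remainder): 87 × 8, A = 696 mm², x = 51.5 mm, Ī = 439 002 mm⁴.
Centroid: x̄ = ΣA·x / ΣA = 28.0262 mm.
Transfer each piece to the vertical centroidal axis using Ī + A·d² with d = x − 28.0262:
  vertical leg: d = -24.0262 mm → contributes +396 161 mm⁴
  horizontal leg (remainder): d = 23.4738 mm → contributes +822 513 mm⁴
Total I = 1 218 674 mm⁴.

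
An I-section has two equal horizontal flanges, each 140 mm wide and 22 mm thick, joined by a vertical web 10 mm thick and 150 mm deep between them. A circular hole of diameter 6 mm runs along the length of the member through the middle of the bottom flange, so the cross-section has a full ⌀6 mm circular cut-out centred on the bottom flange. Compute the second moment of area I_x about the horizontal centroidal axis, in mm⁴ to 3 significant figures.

Break the section into simple shapes (no overlaps), measuring from the bottom-left corner of the bounding box.
Bottom flange: 140 × 22, A = 3 080 mm², y = 11 mm, Ī = 124 227 mm⁴.
Web: 10 × 150, A = 1 500 mm², y = 97 mm, Ī = 2 812 500 mm⁴.
Top flange: 140 × 22, A = 3 080 mm², y = 183 mm, Ī = 124 227 mm⁴.
Hole (subtracted): ⌀6, A = 28.274 mm², y = 11 mm, Ī = 63.617 mm⁴.
Centroid: ȳ = ΣA·y / ΣA = 97.319 mm.
Transfer each piece to the horizontal centroidal axis using Ī + A·d² with d = y − 97.319:
  bottom flange: d = -86.319 mm → contributes +23 073 010 mm⁴
  web: d = -0.31862 mm → contributes +2 812 652 mm⁴
  top flange: d = 85.681 mm → contributes +22 735 429 mm⁴
  hole: d = -86.319 mm → contributes −210 733 mm⁴
Total I = 48 410 358 mm⁴.

I_x ≈ 4.84 × 10⁷ mm⁴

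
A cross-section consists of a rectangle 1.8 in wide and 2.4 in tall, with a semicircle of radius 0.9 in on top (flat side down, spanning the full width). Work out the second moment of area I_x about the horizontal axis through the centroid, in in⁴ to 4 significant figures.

I_x ≈ 4.605 in⁴

Treat the section as a set of non-overlapping primitives; coordinates are from the bounding-box lower-left.
Rectangular body: 1.8 × 2.4, A = 4.32 in², y = 1.2 in, Ī = 2.0736 in⁴.
Semicircular cap: semicircle r = 0.9, A = 1.27235 in², y = 2.78197 in, Ī = 0.0720115 in⁴.
Centroid: ȳ = ΣA·y / ΣA = 1.55992 in.
Transfer each piece to the horizontal axis through the centroid using Ī + A·d² with d = y − 1.55992:
  rectangular body: d = -0.359923 in → contributes +2.63323 in⁴
  semicircular cap: d = 1.22205 in → contributes +1.97214 in⁴
Total I = 4.60537 in⁴.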